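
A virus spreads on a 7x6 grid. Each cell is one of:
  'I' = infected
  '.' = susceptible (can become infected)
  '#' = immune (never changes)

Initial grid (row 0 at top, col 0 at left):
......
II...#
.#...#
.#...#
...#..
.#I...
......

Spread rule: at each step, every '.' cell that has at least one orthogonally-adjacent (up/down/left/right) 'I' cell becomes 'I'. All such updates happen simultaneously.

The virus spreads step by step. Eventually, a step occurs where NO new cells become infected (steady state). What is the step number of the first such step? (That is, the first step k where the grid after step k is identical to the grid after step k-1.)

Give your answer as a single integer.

Step 0 (initial): 3 infected
Step 1: +7 new -> 10 infected
Step 2: +9 new -> 19 infected
Step 3: +9 new -> 28 infected
Step 4: +6 new -> 34 infected
Step 5: +1 new -> 35 infected
Step 6: +0 new -> 35 infected

Answer: 6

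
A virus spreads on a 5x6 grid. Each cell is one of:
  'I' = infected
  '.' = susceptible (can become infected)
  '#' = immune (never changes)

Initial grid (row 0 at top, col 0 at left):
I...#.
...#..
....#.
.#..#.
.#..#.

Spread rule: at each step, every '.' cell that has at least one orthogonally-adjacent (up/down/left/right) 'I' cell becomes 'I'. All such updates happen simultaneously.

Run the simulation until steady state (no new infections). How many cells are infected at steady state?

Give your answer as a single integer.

Answer: 17

Derivation:
Step 0 (initial): 1 infected
Step 1: +2 new -> 3 infected
Step 2: +3 new -> 6 infected
Step 3: +4 new -> 10 infected
Step 4: +2 new -> 12 infected
Step 5: +2 new -> 14 infected
Step 6: +2 new -> 16 infected
Step 7: +1 new -> 17 infected
Step 8: +0 new -> 17 infected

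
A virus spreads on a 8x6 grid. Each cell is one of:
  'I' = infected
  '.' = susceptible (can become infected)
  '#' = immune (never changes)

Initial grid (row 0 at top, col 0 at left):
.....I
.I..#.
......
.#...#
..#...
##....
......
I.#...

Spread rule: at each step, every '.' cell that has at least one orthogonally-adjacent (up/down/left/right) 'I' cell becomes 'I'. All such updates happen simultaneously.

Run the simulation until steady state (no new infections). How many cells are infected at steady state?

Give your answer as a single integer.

Answer: 41

Derivation:
Step 0 (initial): 3 infected
Step 1: +8 new -> 11 infected
Step 2: +8 new -> 19 infected
Step 3: +5 new -> 24 infected
Step 4: +5 new -> 29 infected
Step 5: +6 new -> 35 infected
Step 6: +4 new -> 39 infected
Step 7: +2 new -> 41 infected
Step 8: +0 new -> 41 infected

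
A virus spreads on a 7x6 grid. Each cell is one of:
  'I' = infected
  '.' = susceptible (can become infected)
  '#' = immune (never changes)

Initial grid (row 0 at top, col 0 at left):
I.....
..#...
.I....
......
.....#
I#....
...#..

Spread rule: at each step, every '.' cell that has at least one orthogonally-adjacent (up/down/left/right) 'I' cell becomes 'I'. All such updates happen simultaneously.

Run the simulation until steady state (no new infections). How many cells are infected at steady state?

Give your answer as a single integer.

Answer: 38

Derivation:
Step 0 (initial): 3 infected
Step 1: +8 new -> 11 infected
Step 2: +6 new -> 17 infected
Step 3: +6 new -> 23 infected
Step 4: +6 new -> 29 infected
Step 5: +5 new -> 34 infected
Step 6: +1 new -> 35 infected
Step 7: +2 new -> 37 infected
Step 8: +1 new -> 38 infected
Step 9: +0 new -> 38 infected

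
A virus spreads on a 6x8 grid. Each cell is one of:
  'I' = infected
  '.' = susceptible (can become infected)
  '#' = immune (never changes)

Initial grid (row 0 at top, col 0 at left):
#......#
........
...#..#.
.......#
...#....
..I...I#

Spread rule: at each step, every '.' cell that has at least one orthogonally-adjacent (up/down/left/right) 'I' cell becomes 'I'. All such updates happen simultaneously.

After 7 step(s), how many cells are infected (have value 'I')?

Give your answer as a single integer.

Answer: 40

Derivation:
Step 0 (initial): 2 infected
Step 1: +5 new -> 7 infected
Step 2: +7 new -> 14 infected
Step 3: +6 new -> 20 infected
Step 4: +5 new -> 25 infected
Step 5: +6 new -> 31 infected
Step 6: +6 new -> 37 infected
Step 7: +3 new -> 40 infected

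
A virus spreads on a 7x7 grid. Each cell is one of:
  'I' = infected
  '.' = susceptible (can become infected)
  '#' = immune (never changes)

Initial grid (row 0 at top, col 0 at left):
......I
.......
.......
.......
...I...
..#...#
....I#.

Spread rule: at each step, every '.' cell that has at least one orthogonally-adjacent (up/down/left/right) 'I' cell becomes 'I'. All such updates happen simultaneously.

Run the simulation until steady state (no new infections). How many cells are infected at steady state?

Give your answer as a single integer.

Step 0 (initial): 3 infected
Step 1: +8 new -> 11 infected
Step 2: +10 new -> 21 infected
Step 3: +13 new -> 34 infected
Step 4: +6 new -> 40 infected
Step 5: +3 new -> 43 infected
Step 6: +2 new -> 45 infected
Step 7: +0 new -> 45 infected

Answer: 45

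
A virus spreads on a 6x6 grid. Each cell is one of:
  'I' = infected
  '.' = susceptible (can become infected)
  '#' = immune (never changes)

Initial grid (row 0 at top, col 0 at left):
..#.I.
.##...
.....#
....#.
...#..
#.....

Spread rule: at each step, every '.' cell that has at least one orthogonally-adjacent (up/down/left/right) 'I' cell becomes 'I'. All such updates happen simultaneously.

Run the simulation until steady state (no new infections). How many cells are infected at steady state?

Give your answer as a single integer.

Answer: 29

Derivation:
Step 0 (initial): 1 infected
Step 1: +3 new -> 4 infected
Step 2: +3 new -> 7 infected
Step 3: +1 new -> 8 infected
Step 4: +2 new -> 10 infected
Step 5: +2 new -> 12 infected
Step 6: +3 new -> 15 infected
Step 7: +4 new -> 19 infected
Step 8: +4 new -> 23 infected
Step 9: +2 new -> 25 infected
Step 10: +2 new -> 27 infected
Step 11: +1 new -> 28 infected
Step 12: +1 new -> 29 infected
Step 13: +0 new -> 29 infected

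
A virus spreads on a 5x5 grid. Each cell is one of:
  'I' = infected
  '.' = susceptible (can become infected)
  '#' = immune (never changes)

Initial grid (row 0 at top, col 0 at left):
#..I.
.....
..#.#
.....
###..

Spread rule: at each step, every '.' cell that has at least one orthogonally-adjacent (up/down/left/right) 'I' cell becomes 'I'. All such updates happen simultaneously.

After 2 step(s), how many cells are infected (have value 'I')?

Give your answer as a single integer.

Step 0 (initial): 1 infected
Step 1: +3 new -> 4 infected
Step 2: +4 new -> 8 infected

Answer: 8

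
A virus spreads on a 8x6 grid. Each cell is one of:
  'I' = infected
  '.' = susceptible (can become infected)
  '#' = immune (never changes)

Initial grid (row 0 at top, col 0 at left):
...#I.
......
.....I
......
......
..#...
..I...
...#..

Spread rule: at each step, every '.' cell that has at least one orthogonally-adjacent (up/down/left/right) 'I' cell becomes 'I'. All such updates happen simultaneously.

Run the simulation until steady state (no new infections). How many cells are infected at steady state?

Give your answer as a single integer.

Answer: 45

Derivation:
Step 0 (initial): 3 infected
Step 1: +8 new -> 11 infected
Step 2: +9 new -> 20 infected
Step 3: +12 new -> 32 infected
Step 4: +8 new -> 40 infected
Step 5: +4 new -> 44 infected
Step 6: +1 new -> 45 infected
Step 7: +0 new -> 45 infected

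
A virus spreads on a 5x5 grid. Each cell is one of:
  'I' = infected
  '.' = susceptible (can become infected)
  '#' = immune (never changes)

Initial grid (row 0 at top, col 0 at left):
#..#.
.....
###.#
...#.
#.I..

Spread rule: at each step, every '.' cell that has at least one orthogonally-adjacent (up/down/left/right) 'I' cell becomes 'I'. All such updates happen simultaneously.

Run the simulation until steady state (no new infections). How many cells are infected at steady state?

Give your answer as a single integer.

Step 0 (initial): 1 infected
Step 1: +3 new -> 4 infected
Step 2: +2 new -> 6 infected
Step 3: +2 new -> 8 infected
Step 4: +0 new -> 8 infected

Answer: 8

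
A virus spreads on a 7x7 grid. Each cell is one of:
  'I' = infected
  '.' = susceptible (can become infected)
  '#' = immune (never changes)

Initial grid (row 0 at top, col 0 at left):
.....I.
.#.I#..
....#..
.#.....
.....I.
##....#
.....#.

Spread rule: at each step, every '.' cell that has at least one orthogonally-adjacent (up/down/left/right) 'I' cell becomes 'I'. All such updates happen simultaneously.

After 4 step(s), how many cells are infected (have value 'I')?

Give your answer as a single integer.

Step 0 (initial): 3 infected
Step 1: +10 new -> 13 infected
Step 2: +9 new -> 22 infected
Step 3: +7 new -> 29 infected
Step 4: +5 new -> 34 infected

Answer: 34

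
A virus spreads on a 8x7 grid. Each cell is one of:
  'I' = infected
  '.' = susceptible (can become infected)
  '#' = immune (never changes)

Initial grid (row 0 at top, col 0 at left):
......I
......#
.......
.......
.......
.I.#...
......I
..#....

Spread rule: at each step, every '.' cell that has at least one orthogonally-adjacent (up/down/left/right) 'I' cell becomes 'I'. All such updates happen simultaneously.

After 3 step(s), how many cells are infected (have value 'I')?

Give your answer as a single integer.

Step 0 (initial): 3 infected
Step 1: +8 new -> 11 infected
Step 2: +12 new -> 23 infected
Step 3: +13 new -> 36 infected

Answer: 36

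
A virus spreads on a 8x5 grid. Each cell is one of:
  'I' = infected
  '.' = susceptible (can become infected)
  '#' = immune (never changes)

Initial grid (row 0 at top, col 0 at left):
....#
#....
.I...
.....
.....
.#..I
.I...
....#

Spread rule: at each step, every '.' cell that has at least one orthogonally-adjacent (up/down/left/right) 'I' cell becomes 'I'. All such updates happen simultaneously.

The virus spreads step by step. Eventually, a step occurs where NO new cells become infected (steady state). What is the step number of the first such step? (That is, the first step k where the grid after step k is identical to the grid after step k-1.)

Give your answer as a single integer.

Step 0 (initial): 3 infected
Step 1: +10 new -> 13 infected
Step 2: +13 new -> 26 infected
Step 3: +8 new -> 34 infected
Step 4: +2 new -> 36 infected
Step 5: +0 new -> 36 infected

Answer: 5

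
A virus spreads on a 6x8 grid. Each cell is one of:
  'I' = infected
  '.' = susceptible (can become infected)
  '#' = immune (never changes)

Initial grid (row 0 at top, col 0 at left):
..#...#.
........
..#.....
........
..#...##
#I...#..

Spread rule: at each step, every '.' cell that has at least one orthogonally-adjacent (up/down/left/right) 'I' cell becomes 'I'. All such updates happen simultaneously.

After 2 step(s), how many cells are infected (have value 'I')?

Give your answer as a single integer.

Step 0 (initial): 1 infected
Step 1: +2 new -> 3 infected
Step 2: +3 new -> 6 infected

Answer: 6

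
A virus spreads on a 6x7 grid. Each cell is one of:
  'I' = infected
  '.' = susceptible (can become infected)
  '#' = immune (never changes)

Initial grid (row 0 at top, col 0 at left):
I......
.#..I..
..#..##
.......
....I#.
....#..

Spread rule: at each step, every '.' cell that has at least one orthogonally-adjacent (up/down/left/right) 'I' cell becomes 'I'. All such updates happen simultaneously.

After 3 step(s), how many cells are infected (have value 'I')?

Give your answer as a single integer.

Answer: 29

Derivation:
Step 0 (initial): 3 infected
Step 1: +8 new -> 11 infected
Step 2: +11 new -> 22 infected
Step 3: +7 new -> 29 infected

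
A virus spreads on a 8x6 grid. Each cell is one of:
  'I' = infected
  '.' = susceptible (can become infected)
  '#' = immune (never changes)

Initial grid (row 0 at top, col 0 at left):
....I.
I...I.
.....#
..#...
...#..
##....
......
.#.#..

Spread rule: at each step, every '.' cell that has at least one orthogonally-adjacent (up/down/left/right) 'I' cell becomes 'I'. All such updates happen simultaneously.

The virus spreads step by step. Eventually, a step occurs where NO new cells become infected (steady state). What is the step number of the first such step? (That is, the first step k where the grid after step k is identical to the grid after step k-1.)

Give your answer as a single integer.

Answer: 11

Derivation:
Step 0 (initial): 3 infected
Step 1: +8 new -> 11 infected
Step 2: +7 new -> 18 infected
Step 3: +6 new -> 24 infected
Step 4: +3 new -> 27 infected
Step 5: +4 new -> 31 infected
Step 6: +4 new -> 35 infected
Step 7: +2 new -> 37 infected
Step 8: +2 new -> 39 infected
Step 9: +1 new -> 40 infected
Step 10: +1 new -> 41 infected
Step 11: +0 new -> 41 infected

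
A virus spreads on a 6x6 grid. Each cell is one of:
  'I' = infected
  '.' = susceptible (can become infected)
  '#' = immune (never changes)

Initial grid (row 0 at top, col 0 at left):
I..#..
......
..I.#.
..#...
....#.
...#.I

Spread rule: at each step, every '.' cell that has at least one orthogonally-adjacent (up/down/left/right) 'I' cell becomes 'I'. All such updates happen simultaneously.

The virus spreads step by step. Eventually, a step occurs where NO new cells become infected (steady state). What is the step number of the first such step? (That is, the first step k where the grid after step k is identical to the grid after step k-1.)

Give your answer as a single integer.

Answer: 6

Derivation:
Step 0 (initial): 3 infected
Step 1: +7 new -> 10 infected
Step 2: +7 new -> 17 infected
Step 3: +6 new -> 23 infected
Step 4: +5 new -> 28 infected
Step 5: +3 new -> 31 infected
Step 6: +0 new -> 31 infected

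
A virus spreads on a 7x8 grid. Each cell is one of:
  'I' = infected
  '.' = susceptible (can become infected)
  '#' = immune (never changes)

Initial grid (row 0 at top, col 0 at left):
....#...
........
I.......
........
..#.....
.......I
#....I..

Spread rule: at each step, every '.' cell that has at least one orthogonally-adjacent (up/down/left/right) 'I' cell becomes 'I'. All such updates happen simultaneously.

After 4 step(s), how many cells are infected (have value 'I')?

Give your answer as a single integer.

Answer: 46

Derivation:
Step 0 (initial): 3 infected
Step 1: +9 new -> 12 infected
Step 2: +10 new -> 22 infected
Step 3: +12 new -> 34 infected
Step 4: +12 new -> 46 infected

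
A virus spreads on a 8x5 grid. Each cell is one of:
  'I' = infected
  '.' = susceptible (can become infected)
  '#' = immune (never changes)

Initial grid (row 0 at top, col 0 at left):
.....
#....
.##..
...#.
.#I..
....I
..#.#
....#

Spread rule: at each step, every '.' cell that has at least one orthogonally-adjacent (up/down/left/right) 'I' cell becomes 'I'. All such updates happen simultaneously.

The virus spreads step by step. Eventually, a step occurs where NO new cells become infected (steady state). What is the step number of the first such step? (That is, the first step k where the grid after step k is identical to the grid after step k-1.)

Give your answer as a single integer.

Answer: 10

Derivation:
Step 0 (initial): 2 infected
Step 1: +5 new -> 7 infected
Step 2: +4 new -> 11 infected
Step 3: +5 new -> 16 infected
Step 4: +7 new -> 23 infected
Step 5: +3 new -> 26 infected
Step 6: +2 new -> 28 infected
Step 7: +2 new -> 30 infected
Step 8: +1 new -> 31 infected
Step 9: +1 new -> 32 infected
Step 10: +0 new -> 32 infected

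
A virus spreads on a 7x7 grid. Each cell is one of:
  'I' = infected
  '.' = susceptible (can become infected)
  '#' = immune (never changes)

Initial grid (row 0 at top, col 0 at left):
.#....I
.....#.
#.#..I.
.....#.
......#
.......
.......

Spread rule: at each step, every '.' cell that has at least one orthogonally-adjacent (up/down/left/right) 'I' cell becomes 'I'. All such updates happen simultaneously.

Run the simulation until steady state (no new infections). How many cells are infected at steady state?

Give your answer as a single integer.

Step 0 (initial): 2 infected
Step 1: +4 new -> 6 infected
Step 2: +5 new -> 11 infected
Step 3: +4 new -> 15 infected
Step 4: +6 new -> 21 infected
Step 5: +6 new -> 27 infected
Step 6: +8 new -> 35 infected
Step 7: +5 new -> 40 infected
Step 8: +2 new -> 42 infected
Step 9: +1 new -> 43 infected
Step 10: +0 new -> 43 infected

Answer: 43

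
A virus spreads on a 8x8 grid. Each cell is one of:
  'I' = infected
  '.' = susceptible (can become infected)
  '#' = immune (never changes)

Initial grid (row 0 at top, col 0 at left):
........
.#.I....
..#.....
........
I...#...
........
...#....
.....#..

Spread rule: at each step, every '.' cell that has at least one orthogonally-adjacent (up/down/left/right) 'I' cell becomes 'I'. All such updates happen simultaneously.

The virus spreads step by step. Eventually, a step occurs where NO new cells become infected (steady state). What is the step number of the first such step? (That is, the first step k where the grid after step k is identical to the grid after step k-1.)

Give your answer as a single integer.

Step 0 (initial): 2 infected
Step 1: +7 new -> 9 infected
Step 2: +10 new -> 19 infected
Step 3: +12 new -> 31 infected
Step 4: +8 new -> 39 infected
Step 5: +6 new -> 45 infected
Step 6: +5 new -> 50 infected
Step 7: +4 new -> 54 infected
Step 8: +2 new -> 56 infected
Step 9: +2 new -> 58 infected
Step 10: +1 new -> 59 infected
Step 11: +0 new -> 59 infected

Answer: 11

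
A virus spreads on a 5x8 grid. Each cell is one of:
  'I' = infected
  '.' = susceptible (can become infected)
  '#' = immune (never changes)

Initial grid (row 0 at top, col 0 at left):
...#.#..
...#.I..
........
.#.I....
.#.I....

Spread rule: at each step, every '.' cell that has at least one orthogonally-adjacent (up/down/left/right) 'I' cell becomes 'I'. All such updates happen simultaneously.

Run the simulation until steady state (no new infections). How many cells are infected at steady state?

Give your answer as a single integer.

Step 0 (initial): 3 infected
Step 1: +8 new -> 11 infected
Step 2: +8 new -> 19 infected
Step 3: +6 new -> 25 infected
Step 4: +5 new -> 30 infected
Step 5: +3 new -> 33 infected
Step 6: +2 new -> 35 infected
Step 7: +0 new -> 35 infected

Answer: 35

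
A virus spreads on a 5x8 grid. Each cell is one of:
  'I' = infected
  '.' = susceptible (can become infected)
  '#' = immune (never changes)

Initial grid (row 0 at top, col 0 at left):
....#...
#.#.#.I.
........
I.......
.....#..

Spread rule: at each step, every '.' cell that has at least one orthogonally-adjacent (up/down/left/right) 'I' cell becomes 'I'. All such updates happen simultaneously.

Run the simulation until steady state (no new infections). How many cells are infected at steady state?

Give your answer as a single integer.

Answer: 35

Derivation:
Step 0 (initial): 2 infected
Step 1: +7 new -> 9 infected
Step 2: +8 new -> 17 infected
Step 3: +8 new -> 25 infected
Step 4: +5 new -> 30 infected
Step 5: +4 new -> 34 infected
Step 6: +1 new -> 35 infected
Step 7: +0 new -> 35 infected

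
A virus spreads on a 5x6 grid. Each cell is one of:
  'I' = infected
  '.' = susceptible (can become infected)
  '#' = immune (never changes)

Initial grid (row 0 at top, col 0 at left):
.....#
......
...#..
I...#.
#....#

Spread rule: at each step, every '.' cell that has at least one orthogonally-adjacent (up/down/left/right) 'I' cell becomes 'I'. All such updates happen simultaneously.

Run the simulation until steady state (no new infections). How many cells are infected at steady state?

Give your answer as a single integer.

Step 0 (initial): 1 infected
Step 1: +2 new -> 3 infected
Step 2: +4 new -> 7 infected
Step 3: +5 new -> 12 infected
Step 4: +3 new -> 15 infected
Step 5: +3 new -> 18 infected
Step 6: +2 new -> 20 infected
Step 7: +3 new -> 23 infected
Step 8: +1 new -> 24 infected
Step 9: +1 new -> 25 infected
Step 10: +0 new -> 25 infected

Answer: 25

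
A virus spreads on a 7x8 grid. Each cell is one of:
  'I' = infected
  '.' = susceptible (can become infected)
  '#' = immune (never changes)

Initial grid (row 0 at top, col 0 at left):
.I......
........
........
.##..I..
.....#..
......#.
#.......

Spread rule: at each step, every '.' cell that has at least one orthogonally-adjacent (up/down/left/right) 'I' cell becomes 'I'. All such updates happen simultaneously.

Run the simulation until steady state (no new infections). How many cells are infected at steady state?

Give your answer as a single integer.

Answer: 51

Derivation:
Step 0 (initial): 2 infected
Step 1: +6 new -> 8 infected
Step 2: +11 new -> 19 infected
Step 3: +12 new -> 31 infected
Step 4: +8 new -> 39 infected
Step 5: +7 new -> 46 infected
Step 6: +4 new -> 50 infected
Step 7: +1 new -> 51 infected
Step 8: +0 new -> 51 infected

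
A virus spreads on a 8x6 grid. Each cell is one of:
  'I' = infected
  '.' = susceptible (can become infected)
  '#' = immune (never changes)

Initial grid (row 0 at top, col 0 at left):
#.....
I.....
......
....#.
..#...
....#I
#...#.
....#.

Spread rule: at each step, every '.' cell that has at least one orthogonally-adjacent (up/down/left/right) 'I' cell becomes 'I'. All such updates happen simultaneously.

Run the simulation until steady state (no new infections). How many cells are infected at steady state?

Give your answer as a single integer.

Step 0 (initial): 2 infected
Step 1: +4 new -> 6 infected
Step 2: +7 new -> 13 infected
Step 3: +7 new -> 20 infected
Step 4: +10 new -> 30 infected
Step 5: +5 new -> 35 infected
Step 6: +3 new -> 38 infected
Step 7: +2 new -> 40 infected
Step 8: +1 new -> 41 infected
Step 9: +0 new -> 41 infected

Answer: 41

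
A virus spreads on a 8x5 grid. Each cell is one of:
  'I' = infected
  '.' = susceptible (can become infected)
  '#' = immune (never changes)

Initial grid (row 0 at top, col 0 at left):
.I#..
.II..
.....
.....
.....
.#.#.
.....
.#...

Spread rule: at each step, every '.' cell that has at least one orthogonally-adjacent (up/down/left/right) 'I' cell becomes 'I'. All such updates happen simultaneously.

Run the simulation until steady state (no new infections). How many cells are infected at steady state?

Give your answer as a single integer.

Step 0 (initial): 3 infected
Step 1: +5 new -> 8 infected
Step 2: +6 new -> 14 infected
Step 3: +6 new -> 20 infected
Step 4: +4 new -> 24 infected
Step 5: +3 new -> 27 infected
Step 6: +5 new -> 32 infected
Step 7: +3 new -> 35 infected
Step 8: +1 new -> 36 infected
Step 9: +0 new -> 36 infected

Answer: 36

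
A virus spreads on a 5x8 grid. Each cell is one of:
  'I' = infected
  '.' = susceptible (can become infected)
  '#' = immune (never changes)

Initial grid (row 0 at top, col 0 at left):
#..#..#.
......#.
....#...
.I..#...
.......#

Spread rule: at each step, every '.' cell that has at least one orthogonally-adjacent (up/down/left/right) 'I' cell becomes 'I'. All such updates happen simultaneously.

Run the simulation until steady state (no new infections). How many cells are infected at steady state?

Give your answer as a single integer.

Step 0 (initial): 1 infected
Step 1: +4 new -> 5 infected
Step 2: +6 new -> 11 infected
Step 3: +5 new -> 16 infected
Step 4: +3 new -> 19 infected
Step 5: +2 new -> 21 infected
Step 6: +4 new -> 25 infected
Step 7: +3 new -> 28 infected
Step 8: +2 new -> 30 infected
Step 9: +1 new -> 31 infected
Step 10: +1 new -> 32 infected
Step 11: +1 new -> 33 infected
Step 12: +0 new -> 33 infected

Answer: 33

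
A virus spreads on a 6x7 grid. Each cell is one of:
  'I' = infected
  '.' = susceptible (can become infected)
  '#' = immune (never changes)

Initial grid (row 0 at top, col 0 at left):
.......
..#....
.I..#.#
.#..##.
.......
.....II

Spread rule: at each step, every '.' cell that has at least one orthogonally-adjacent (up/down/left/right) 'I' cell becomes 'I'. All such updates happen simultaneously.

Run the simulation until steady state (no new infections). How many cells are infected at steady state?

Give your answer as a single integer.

Answer: 36

Derivation:
Step 0 (initial): 3 infected
Step 1: +6 new -> 9 infected
Step 2: +8 new -> 17 infected
Step 3: +8 new -> 25 infected
Step 4: +5 new -> 30 infected
Step 5: +2 new -> 32 infected
Step 6: +3 new -> 35 infected
Step 7: +1 new -> 36 infected
Step 8: +0 new -> 36 infected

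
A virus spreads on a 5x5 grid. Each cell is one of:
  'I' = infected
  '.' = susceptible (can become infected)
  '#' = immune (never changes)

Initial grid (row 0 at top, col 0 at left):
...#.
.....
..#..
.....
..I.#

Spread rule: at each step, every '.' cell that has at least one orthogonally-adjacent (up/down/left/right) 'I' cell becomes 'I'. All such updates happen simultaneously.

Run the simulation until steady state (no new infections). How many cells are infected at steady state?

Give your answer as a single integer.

Step 0 (initial): 1 infected
Step 1: +3 new -> 4 infected
Step 2: +3 new -> 7 infected
Step 3: +4 new -> 11 infected
Step 4: +4 new -> 15 infected
Step 5: +4 new -> 19 infected
Step 6: +3 new -> 22 infected
Step 7: +0 new -> 22 infected

Answer: 22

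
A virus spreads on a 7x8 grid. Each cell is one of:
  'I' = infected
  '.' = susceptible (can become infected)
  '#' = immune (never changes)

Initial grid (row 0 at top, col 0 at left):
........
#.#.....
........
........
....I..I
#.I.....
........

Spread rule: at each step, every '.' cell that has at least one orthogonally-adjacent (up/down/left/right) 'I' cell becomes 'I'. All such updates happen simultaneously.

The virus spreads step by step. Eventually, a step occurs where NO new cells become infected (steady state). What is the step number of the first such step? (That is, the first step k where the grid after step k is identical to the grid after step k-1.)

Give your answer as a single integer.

Answer: 8

Derivation:
Step 0 (initial): 3 infected
Step 1: +11 new -> 14 infected
Step 2: +13 new -> 27 infected
Step 3: +11 new -> 38 infected
Step 4: +7 new -> 45 infected
Step 5: +5 new -> 50 infected
Step 6: +2 new -> 52 infected
Step 7: +1 new -> 53 infected
Step 8: +0 new -> 53 infected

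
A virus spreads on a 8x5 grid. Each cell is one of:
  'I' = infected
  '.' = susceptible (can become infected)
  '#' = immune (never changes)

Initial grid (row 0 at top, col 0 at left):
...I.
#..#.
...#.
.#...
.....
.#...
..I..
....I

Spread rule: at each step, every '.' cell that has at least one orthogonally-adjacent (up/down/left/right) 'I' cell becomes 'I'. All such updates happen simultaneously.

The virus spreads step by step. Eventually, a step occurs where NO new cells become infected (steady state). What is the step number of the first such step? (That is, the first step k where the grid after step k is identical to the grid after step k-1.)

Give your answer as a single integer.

Answer: 6

Derivation:
Step 0 (initial): 3 infected
Step 1: +8 new -> 11 infected
Step 2: +8 new -> 19 infected
Step 3: +10 new -> 29 infected
Step 4: +4 new -> 33 infected
Step 5: +2 new -> 35 infected
Step 6: +0 new -> 35 infected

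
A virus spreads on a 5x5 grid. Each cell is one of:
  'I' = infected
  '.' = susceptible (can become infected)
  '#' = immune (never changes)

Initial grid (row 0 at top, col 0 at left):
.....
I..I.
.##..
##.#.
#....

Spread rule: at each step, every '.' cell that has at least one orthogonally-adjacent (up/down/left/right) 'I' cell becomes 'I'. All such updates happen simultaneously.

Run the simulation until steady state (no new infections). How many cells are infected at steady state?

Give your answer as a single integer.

Step 0 (initial): 2 infected
Step 1: +7 new -> 9 infected
Step 2: +4 new -> 13 infected
Step 3: +1 new -> 14 infected
Step 4: +1 new -> 15 infected
Step 5: +1 new -> 16 infected
Step 6: +1 new -> 17 infected
Step 7: +2 new -> 19 infected
Step 8: +0 new -> 19 infected

Answer: 19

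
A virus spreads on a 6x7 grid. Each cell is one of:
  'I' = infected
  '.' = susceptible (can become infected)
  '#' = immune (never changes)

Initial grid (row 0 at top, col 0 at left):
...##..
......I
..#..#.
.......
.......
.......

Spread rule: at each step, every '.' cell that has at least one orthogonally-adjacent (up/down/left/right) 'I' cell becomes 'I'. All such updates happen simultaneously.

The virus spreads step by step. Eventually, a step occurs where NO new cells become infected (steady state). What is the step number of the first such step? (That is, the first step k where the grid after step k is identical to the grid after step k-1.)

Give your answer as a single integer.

Step 0 (initial): 1 infected
Step 1: +3 new -> 4 infected
Step 2: +3 new -> 7 infected
Step 3: +4 new -> 11 infected
Step 4: +5 new -> 16 infected
Step 5: +5 new -> 21 infected
Step 6: +6 new -> 27 infected
Step 7: +5 new -> 32 infected
Step 8: +3 new -> 35 infected
Step 9: +2 new -> 37 infected
Step 10: +1 new -> 38 infected
Step 11: +0 new -> 38 infected

Answer: 11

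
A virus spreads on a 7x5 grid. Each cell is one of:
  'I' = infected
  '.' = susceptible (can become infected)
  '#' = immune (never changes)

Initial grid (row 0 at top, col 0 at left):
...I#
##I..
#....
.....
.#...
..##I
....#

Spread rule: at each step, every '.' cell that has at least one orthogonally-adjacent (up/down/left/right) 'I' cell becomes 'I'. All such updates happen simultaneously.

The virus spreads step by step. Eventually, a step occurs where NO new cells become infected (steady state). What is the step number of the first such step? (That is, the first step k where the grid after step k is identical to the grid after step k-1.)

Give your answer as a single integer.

Answer: 11

Derivation:
Step 0 (initial): 3 infected
Step 1: +4 new -> 7 infected
Step 2: +7 new -> 14 infected
Step 3: +5 new -> 19 infected
Step 4: +1 new -> 20 infected
Step 5: +1 new -> 21 infected
Step 6: +1 new -> 22 infected
Step 7: +2 new -> 24 infected
Step 8: +1 new -> 25 infected
Step 9: +1 new -> 26 infected
Step 10: +1 new -> 27 infected
Step 11: +0 new -> 27 infected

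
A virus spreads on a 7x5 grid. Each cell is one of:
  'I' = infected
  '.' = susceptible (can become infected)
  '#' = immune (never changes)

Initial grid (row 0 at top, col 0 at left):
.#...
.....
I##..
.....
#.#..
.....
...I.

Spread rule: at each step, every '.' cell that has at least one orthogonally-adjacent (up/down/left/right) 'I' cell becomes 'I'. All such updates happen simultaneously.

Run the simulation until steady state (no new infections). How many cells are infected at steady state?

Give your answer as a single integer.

Step 0 (initial): 2 infected
Step 1: +5 new -> 7 infected
Step 2: +7 new -> 14 infected
Step 3: +7 new -> 21 infected
Step 4: +5 new -> 26 infected
Step 5: +3 new -> 29 infected
Step 6: +1 new -> 30 infected
Step 7: +0 new -> 30 infected

Answer: 30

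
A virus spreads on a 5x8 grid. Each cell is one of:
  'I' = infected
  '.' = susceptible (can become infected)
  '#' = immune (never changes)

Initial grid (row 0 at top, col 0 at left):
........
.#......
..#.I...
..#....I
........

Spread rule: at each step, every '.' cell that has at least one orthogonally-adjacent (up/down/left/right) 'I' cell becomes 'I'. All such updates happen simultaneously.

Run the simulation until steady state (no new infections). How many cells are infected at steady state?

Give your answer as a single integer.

Step 0 (initial): 2 infected
Step 1: +7 new -> 9 infected
Step 2: +9 new -> 18 infected
Step 3: +7 new -> 25 infected
Step 4: +3 new -> 28 infected
Step 5: +2 new -> 30 infected
Step 6: +3 new -> 33 infected
Step 7: +3 new -> 36 infected
Step 8: +1 new -> 37 infected
Step 9: +0 new -> 37 infected

Answer: 37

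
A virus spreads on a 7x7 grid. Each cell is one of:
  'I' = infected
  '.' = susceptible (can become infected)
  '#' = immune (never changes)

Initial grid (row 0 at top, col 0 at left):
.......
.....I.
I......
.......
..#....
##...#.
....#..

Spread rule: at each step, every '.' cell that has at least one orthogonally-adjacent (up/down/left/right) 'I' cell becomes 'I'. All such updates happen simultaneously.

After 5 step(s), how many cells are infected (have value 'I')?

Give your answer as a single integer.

Step 0 (initial): 2 infected
Step 1: +7 new -> 9 infected
Step 2: +11 new -> 20 infected
Step 3: +9 new -> 29 infected
Step 4: +4 new -> 33 infected
Step 5: +3 new -> 36 infected

Answer: 36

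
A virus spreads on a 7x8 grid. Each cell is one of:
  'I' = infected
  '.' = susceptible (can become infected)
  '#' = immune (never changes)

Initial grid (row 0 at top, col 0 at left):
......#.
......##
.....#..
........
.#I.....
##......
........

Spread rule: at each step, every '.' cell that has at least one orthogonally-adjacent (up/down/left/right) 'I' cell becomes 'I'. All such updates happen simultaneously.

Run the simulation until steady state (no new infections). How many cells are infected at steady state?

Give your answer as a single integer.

Step 0 (initial): 1 infected
Step 1: +3 new -> 4 infected
Step 2: +6 new -> 10 infected
Step 3: +9 new -> 19 infected
Step 4: +11 new -> 30 infected
Step 5: +8 new -> 38 infected
Step 6: +7 new -> 45 infected
Step 7: +3 new -> 48 infected
Step 8: +0 new -> 48 infected

Answer: 48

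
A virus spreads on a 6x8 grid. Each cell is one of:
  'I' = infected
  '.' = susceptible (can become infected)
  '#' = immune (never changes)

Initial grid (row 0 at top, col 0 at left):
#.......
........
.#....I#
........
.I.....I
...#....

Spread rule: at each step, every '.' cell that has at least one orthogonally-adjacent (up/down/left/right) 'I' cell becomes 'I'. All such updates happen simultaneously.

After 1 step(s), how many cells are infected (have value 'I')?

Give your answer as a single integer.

Step 0 (initial): 3 infected
Step 1: +10 new -> 13 infected

Answer: 13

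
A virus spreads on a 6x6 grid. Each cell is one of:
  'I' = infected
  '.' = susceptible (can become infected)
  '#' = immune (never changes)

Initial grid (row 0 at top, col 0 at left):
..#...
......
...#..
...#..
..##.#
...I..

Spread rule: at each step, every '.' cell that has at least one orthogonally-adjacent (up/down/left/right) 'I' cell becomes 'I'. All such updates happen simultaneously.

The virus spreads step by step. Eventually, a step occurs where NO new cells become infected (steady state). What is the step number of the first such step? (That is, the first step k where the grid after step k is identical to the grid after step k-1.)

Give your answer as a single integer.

Step 0 (initial): 1 infected
Step 1: +2 new -> 3 infected
Step 2: +3 new -> 6 infected
Step 3: +3 new -> 9 infected
Step 4: +4 new -> 13 infected
Step 5: +5 new -> 18 infected
Step 6: +6 new -> 24 infected
Step 7: +5 new -> 29 infected
Step 8: +1 new -> 30 infected
Step 9: +0 new -> 30 infected

Answer: 9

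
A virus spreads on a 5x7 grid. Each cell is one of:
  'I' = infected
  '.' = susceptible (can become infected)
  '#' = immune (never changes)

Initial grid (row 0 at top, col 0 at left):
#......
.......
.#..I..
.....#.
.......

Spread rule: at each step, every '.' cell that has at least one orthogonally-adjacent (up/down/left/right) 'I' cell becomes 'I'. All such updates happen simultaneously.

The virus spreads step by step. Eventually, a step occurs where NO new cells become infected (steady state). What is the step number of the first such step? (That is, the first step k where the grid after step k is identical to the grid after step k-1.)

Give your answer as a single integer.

Step 0 (initial): 1 infected
Step 1: +4 new -> 5 infected
Step 2: +7 new -> 12 infected
Step 3: +8 new -> 20 infected
Step 4: +6 new -> 26 infected
Step 5: +4 new -> 30 infected
Step 6: +2 new -> 32 infected
Step 7: +0 new -> 32 infected

Answer: 7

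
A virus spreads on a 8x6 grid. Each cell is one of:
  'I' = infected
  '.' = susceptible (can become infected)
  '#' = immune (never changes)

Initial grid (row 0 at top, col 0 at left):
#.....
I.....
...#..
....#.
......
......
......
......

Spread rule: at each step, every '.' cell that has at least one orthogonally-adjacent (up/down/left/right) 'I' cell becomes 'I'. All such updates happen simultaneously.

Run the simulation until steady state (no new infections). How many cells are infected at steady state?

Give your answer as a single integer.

Step 0 (initial): 1 infected
Step 1: +2 new -> 3 infected
Step 2: +4 new -> 7 infected
Step 3: +5 new -> 12 infected
Step 4: +5 new -> 17 infected
Step 5: +7 new -> 24 infected
Step 6: +6 new -> 30 infected
Step 7: +5 new -> 35 infected
Step 8: +4 new -> 39 infected
Step 9: +3 new -> 42 infected
Step 10: +2 new -> 44 infected
Step 11: +1 new -> 45 infected
Step 12: +0 new -> 45 infected

Answer: 45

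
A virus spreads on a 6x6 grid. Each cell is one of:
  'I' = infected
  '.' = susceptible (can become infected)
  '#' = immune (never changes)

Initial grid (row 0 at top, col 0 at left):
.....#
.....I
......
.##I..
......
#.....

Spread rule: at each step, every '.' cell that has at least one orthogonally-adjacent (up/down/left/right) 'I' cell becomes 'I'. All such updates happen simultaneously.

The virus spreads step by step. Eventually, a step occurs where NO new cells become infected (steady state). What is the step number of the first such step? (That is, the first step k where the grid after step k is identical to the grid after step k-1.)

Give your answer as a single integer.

Step 0 (initial): 2 infected
Step 1: +5 new -> 7 infected
Step 2: +8 new -> 15 infected
Step 3: +7 new -> 22 infected
Step 4: +6 new -> 28 infected
Step 5: +3 new -> 31 infected
Step 6: +1 new -> 32 infected
Step 7: +0 new -> 32 infected

Answer: 7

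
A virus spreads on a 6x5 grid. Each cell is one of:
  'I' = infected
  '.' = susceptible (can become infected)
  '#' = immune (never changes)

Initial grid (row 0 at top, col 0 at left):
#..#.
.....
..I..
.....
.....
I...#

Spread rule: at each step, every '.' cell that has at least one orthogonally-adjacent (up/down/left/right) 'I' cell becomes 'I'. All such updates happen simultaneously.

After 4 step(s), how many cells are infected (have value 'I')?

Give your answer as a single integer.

Answer: 27

Derivation:
Step 0 (initial): 2 infected
Step 1: +6 new -> 8 infected
Step 2: +11 new -> 19 infected
Step 3: +6 new -> 25 infected
Step 4: +2 new -> 27 infected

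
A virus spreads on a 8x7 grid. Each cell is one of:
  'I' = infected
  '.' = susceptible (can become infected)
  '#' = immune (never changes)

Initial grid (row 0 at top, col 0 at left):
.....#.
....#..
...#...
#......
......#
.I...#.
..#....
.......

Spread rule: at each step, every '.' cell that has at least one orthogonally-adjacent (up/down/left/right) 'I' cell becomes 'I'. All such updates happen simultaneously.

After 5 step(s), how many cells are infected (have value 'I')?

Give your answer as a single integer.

Answer: 32

Derivation:
Step 0 (initial): 1 infected
Step 1: +4 new -> 5 infected
Step 2: +6 new -> 11 infected
Step 3: +7 new -> 18 infected
Step 4: +7 new -> 25 infected
Step 5: +7 new -> 32 infected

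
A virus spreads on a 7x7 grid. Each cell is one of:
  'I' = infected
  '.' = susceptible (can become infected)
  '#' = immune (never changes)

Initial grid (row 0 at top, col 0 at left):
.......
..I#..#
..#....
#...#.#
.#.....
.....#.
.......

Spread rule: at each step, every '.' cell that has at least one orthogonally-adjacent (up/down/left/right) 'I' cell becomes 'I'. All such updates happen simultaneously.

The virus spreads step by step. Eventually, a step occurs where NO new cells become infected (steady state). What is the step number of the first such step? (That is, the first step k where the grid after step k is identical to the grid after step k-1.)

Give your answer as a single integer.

Step 0 (initial): 1 infected
Step 1: +2 new -> 3 infected
Step 2: +4 new -> 7 infected
Step 3: +4 new -> 11 infected
Step 4: +3 new -> 14 infected
Step 5: +5 new -> 19 infected
Step 6: +4 new -> 23 infected
Step 7: +6 new -> 29 infected
Step 8: +5 new -> 34 infected
Step 9: +4 new -> 38 infected
Step 10: +2 new -> 40 infected
Step 11: +1 new -> 41 infected
Step 12: +0 new -> 41 infected

Answer: 12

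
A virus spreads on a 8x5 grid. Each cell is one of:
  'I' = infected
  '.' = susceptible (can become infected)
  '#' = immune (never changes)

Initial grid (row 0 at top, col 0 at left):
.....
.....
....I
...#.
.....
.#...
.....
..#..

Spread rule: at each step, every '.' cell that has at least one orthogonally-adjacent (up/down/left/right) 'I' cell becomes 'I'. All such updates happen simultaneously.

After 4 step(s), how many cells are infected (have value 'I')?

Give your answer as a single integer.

Answer: 21

Derivation:
Step 0 (initial): 1 infected
Step 1: +3 new -> 4 infected
Step 2: +4 new -> 8 infected
Step 3: +6 new -> 14 infected
Step 4: +7 new -> 21 infected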